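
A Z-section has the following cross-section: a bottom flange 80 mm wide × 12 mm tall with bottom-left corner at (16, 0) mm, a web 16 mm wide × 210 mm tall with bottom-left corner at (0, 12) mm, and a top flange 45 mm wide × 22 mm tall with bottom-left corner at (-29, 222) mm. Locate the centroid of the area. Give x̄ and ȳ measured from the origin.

bottom flange: A = 80 × 12 = 960.00, centroid at (56.00, 6.00).
web: A = 16 × 210 = 3360.00, centroid at (8.00, 117.00).
top flange: A = 45 × 22 = 990.00, centroid at (-6.50, 233.00).
ΣA = 5310.00 mm², ΣAx̄ = 74205.00 mm³, ΣAȳ = 629550.00 mm³.
x̄ = 74205.00/5310.00 = 13.97 mm; ȳ = 629550.00/5310.00 = 118.56 mm.

x̄ = 13.97 mm, ȳ = 118.56 mm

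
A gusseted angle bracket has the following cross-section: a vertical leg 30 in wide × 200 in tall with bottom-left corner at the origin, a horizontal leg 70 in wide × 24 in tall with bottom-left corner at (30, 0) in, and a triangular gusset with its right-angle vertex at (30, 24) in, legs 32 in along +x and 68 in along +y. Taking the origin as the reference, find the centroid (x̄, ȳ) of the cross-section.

vertical leg: A = 30 × 200 = 6000.00, centroid at (15.00, 100.00).
horizontal leg: A = 70 × 24 = 1680.00, centroid at (65.00, 12.00).
gusset: A = ½·32·68 = 1088.00, centroid at (40.67, 46.67).
ΣA = 8768.00 in², ΣAx̄ = 243445.33 in³, ΣAȳ = 670933.33 in³.
x̄ = 243445.33/8768.00 = 27.77 in; ȳ = 670933.33/8768.00 = 76.52 in.

x̄ = 27.77 in, ȳ = 76.52 in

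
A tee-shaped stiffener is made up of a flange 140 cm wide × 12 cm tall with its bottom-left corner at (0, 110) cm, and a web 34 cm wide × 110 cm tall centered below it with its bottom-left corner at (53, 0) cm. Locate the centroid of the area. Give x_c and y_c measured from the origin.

x_c = 70.00 cm, y_c = 73.91 cm

web: A = 34 × 110 = 3740.00, centroid at (70.00, 55.00).
flange: A = 140 × 12 = 1680.00, centroid at (70.00, 116.00).
ΣA = 5420.00 cm², ΣAx_c = 379400.00 cm³, ΣAy_c = 400580.00 cm³.
x_c = 379400.00/5420.00 = 70.00 cm; y_c = 400580.00/5420.00 = 73.91 cm.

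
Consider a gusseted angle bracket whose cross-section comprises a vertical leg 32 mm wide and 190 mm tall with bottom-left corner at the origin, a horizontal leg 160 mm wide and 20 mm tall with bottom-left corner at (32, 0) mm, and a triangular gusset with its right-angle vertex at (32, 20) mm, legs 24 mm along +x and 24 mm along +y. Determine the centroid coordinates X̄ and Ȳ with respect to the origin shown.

X̄ = 48.83 mm, Ȳ = 64.56 mm

vertical leg: A = 32 × 190 = 6080.00, centroid at (16.00, 95.00).
horizontal leg: A = 160 × 20 = 3200.00, centroid at (112.00, 10.00).
gusset: A = ½·24·24 = 288.00, centroid at (40.00, 28.00).
ΣA = 9568.00 mm², ΣAX̄ = 467200.00 mm³, ΣAȲ = 617664.00 mm³.
X̄ = 467200.00/9568.00 = 48.83 mm; Ȳ = 617664.00/9568.00 = 64.56 mm.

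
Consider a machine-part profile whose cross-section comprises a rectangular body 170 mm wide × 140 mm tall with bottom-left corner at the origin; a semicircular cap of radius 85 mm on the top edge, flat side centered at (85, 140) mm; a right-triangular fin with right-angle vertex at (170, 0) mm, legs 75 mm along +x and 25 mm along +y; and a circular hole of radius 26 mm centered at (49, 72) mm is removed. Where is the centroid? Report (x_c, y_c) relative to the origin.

rectangular body: A = 170 × 140 = 23800.00, centroid at (85.00, 70.00).
semicircular top: A = ½π·85² = 11349.00, centroid at (85.00, 176.08).
triangular fin: A = ½·75·25 = 937.50, centroid at (195.00, 8.33).
hole: A = −π·26² = -2123.72, centroid at (49.00, 72.00).
ΣA = 33962.79 mm², ΣAx_c = 3066415.68 mm³, ΣAy_c = 3519182.05 mm³.
x_c = 3066415.68/33962.79 = 90.29 mm; y_c = 3519182.05/33962.79 = 103.62 mm.

x_c = 90.29 mm, y_c = 103.62 mm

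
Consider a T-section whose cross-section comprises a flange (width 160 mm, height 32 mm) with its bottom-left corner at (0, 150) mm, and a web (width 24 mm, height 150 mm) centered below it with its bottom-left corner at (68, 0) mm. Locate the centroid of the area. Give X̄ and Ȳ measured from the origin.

X̄ = 80.00 mm, Ȳ = 128.43 mm

web: A = 24 × 150 = 3600.00, centroid at (80.00, 75.00).
flange: A = 160 × 32 = 5120.00, centroid at (80.00, 166.00).
ΣA = 8720.00 mm²
ΣAX̄ = (3600.00)(80.00) + (5120.00)(80.00) = 697600.00 mm³
ΣAȲ = (3600.00)(75.00) + (5120.00)(166.00) = 1119920.00 mm³
X̄ = 697600.00 / 8720.00 = 80.00 mm
Ȳ = 1119920.00 / 8720.00 = 128.43 mm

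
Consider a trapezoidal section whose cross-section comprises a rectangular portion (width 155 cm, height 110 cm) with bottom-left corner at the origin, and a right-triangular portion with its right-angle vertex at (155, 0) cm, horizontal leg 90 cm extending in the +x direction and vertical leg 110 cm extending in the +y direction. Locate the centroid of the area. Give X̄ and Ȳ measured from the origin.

Part | A | x̄ᵢ | ȳᵢ | A·x̄ᵢ | A·ȳᵢ
rectangular portion | 17050.00 | 77.50 | 55.00 | 1321375.00 | 937750.00
triangular portion | 4950.00 | 185.00 | 36.67 | 915750.00 | 181500.00
Σ | 22000.00 |  |  | 2237125.00 | 1119250.00
X̄ = 2237125.00 / 22000.00 = 101.69 cm
Ȳ = 1119250.00 / 22000.00 = 50.88 cm

X̄ = 101.69 cm, Ȳ = 50.88 cm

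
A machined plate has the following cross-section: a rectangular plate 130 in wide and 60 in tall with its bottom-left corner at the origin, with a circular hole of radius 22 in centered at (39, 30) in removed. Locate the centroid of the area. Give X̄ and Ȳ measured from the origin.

plate: A = 130 × 60 = 7800.00, centroid at (65.00, 30.00).
hole: A = −π·22² = -1520.53, centroid at (39.00, 30.00).
ΣA = 6279.47 in², ΣAX̄ = 447699.30 in³, ΣAȲ = 188384.07 in³.
X̄ = 447699.30/6279.47 = 71.30 in; Ȳ = 188384.07/6279.47 = 30.00 in.

X̄ = 71.30 in, Ȳ = 30.00 in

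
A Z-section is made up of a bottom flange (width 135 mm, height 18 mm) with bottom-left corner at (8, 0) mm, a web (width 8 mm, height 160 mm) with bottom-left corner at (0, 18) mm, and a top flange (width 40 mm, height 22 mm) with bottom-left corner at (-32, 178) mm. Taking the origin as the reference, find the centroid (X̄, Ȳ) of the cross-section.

X̄ = 38.79 mm, Ȳ = 68.33 mm

bottom flange: A = 135 × 18 = 2430.00, centroid at (75.50, 9.00).
web: A = 8 × 160 = 1280.00, centroid at (4.00, 98.00).
top flange: A = 40 × 22 = 880.00, centroid at (-12.00, 189.00).
ΣA = 4590.00 mm²
ΣAX̄ = (2430.00)(75.50) + (1280.00)(4.00) + (880.00)(-12.00) = 178025.00 mm³
ΣAȲ = (2430.00)(9.00) + (1280.00)(98.00) + (880.00)(189.00) = 313630.00 mm³
X̄ = 178025.00 / 4590.00 = 38.79 mm
Ȳ = 313630.00 / 4590.00 = 68.33 mm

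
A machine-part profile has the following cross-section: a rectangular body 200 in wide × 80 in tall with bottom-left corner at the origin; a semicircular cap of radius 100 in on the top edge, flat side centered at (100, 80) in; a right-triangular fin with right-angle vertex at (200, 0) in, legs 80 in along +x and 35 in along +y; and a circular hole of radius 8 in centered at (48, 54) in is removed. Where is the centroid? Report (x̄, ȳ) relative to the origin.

Part | A | x̄ᵢ | ȳᵢ | A·x̄ᵢ | A·ȳᵢ
rectangular body | 16000.00 | 100.00 | 40.00 | 1600000.00 | 640000.00
semicircular top | 15707.96 | 100.00 | 122.44 | 1570796.33 | 1923303.73
triangular fin | 1400.00 | 226.67 | 11.67 | 317333.33 | 16333.33
hole | -201.06 | 48.00 | 54.00 | -9650.97 | -10857.34
Σ | 32906.90 |  |  | 3478478.69 | 2568779.72
x̄ = 3478478.69 / 32906.90 = 105.71 in
ȳ = 2568779.72 / 32906.90 = 78.06 in

x̄ = 105.71 in, ȳ = 78.06 in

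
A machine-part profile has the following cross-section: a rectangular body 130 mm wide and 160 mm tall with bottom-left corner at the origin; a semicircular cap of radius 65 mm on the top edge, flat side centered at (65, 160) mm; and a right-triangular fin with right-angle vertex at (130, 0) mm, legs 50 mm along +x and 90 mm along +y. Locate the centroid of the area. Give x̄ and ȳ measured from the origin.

x̄ = 71.19 mm, ȳ = 100.26 mm

Part | A | x̄ᵢ | ȳᵢ | A·x̄ᵢ | A·ȳᵢ
rectangular body | 20800.00 | 65.00 | 80.00 | 1352000.00 | 1664000.00
semicircular top | 6636.61 | 65.00 | 187.59 | 431379.94 | 1244941.65
triangular fin | 2250.00 | 146.67 | 30.00 | 330000.00 | 67500.00
Σ | 29686.61 |  |  | 2113379.94 | 2976441.65
x̄ = 2113379.94 / 29686.61 = 71.19 mm
ȳ = 2976441.65 / 29686.61 = 100.26 mm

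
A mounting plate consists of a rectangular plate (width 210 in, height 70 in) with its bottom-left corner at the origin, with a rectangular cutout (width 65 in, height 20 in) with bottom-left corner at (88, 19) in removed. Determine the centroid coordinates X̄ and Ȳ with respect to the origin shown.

plate: A = 210 × 70 = 14700.00, centroid at (105.00, 35.00).
hole: A = −(65 × 20) = -1300.00, centroid at (120.50, 29.00).
ΣA = 13400.00 in², ΣAX̄ = 1386850.00 in³, ΣAȲ = 476800.00 in³.
X̄ = 1386850.00/13400.00 = 103.50 in; Ȳ = 476800.00/13400.00 = 35.58 in.

X̄ = 103.50 in, Ȳ = 35.58 in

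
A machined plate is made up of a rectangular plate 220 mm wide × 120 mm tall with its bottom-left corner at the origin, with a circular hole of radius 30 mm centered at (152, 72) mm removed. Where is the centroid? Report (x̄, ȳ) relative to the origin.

x̄ = 104.96 mm, ȳ = 58.56 mm

plate: A = 220 × 120 = 26400.00, centroid at (110.00, 60.00).
hole: A = −π·30² = -2827.43, centroid at (152.00, 72.00).
ΣA = 23572.57 mm²
ΣAx̄ = (26400.00)(110.00) + (-2827.43)(152.00) = 2474230.12 mm³
ΣAȳ = (26400.00)(60.00) + (-2827.43)(72.00) = 1380424.80 mm³
x̄ = 2474230.12 / 23572.57 = 104.96 mm
ȳ = 1380424.80 / 23572.57 = 58.56 mm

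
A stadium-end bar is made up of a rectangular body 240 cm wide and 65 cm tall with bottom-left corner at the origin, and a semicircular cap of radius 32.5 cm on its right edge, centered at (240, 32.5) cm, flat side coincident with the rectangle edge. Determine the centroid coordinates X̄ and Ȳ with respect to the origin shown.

X̄ = 132.86 cm, Ȳ = 32.50 cm

rectangular body: A = 240 × 65 = 15600.00, centroid at (120.00, 32.50).
semicircular end: A = ½π·32.5² = 1659.15, centroid at (253.79, 32.50).
ΣA = 17259.15 cm²
ΣAX̄ = (15600.00)(120.00) + (1659.15)(253.79) = 2293082.29 cm³
ΣAȲ = (15600.00)(32.50) + (1659.15)(32.50) = 560922.49 cm³
X̄ = 2293082.29 / 17259.15 = 132.86 cm
Ȳ = 560922.49 / 17259.15 = 32.50 cm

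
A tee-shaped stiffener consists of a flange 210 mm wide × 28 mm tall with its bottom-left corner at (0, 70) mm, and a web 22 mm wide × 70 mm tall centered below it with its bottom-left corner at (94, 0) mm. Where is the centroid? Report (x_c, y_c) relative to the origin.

x_c = 105.00 mm, y_c = 73.83 mm

Part | A | x̄ᵢ | ȳᵢ | A·x̄ᵢ | A·ȳᵢ
web | 1540.00 | 105.00 | 35.00 | 161700.00 | 53900.00
flange | 5880.00 | 105.00 | 84.00 | 617400.00 | 493920.00
Σ | 7420.00 |  |  | 779100.00 | 547820.00
x_c = 779100.00 / 7420.00 = 105.00 mm
y_c = 547820.00 / 7420.00 = 73.83 mm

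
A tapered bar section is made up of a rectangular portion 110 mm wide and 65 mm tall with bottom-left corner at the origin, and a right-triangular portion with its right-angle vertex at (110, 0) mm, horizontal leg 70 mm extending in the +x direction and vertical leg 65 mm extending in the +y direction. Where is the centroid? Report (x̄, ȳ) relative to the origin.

x̄ = 73.91 mm, ȳ = 29.89 mm

rectangular portion: A = 110 × 65 = 7150.00, centroid at (55.00, 32.50).
triangular portion: A = ½·70·65 = 2275.00, centroid at (133.33, 21.67).
ΣA = 9425.00 mm², ΣAx̄ = 696583.33 mm³, ΣAȳ = 281666.67 mm³.
x̄ = 696583.33/9425.00 = 73.91 mm; ȳ = 281666.67/9425.00 = 29.89 mm.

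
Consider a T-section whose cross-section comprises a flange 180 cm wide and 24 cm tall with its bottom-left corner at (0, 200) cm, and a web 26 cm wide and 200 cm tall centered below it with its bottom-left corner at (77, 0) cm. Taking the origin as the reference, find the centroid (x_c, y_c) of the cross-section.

web: A = 26 × 200 = 5200.00, centroid at (90.00, 100.00).
flange: A = 180 × 24 = 4320.00, centroid at (90.00, 212.00).
ΣA = 9520.00 cm², ΣAx_c = 856800.00 cm³, ΣAy_c = 1435840.00 cm³.
x_c = 856800.00/9520.00 = 90.00 cm; y_c = 1435840.00/9520.00 = 150.82 cm.

x_c = 90.00 cm, y_c = 150.82 cm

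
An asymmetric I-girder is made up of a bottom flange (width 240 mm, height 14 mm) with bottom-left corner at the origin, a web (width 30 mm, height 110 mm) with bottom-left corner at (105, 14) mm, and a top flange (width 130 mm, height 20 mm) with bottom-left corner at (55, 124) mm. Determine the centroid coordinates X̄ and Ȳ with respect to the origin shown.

X̄ = 120.00 mm, Ȳ = 64.75 mm

bottom flange: A = 240 × 14 = 3360.00, centroid at (120.00, 7.00).
web: A = 30 × 110 = 3300.00, centroid at (120.00, 69.00).
top flange: A = 130 × 20 = 2600.00, centroid at (120.00, 134.00).
ΣA = 9260.00 mm², ΣAX̄ = 1111200.00 mm³, ΣAȲ = 599620.00 mm³.
X̄ = 1111200.00/9260.00 = 120.00 mm; Ȳ = 599620.00/9260.00 = 64.75 mm.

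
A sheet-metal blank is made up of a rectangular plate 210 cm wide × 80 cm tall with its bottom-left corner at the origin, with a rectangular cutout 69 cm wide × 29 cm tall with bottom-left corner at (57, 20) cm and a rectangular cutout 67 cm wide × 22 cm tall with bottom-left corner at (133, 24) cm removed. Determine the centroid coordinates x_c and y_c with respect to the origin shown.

x_c = 100.22 cm, y_c = 41.38 cm

plate: A = 210 × 80 = 16800.00, centroid at (105.00, 40.00).
hole 1: A = −(69 × 29) = -2001.00, centroid at (91.50, 34.50).
hole 2: A = −(67 × 22) = -1474.00, centroid at (166.50, 35.00).
ΣA = 13325.00 cm², ΣAx_c = 1335487.50 cm³, ΣAy_c = 551375.50 cm³.
x_c = 1335487.50/13325.00 = 100.22 cm; y_c = 551375.50/13325.00 = 41.38 cm.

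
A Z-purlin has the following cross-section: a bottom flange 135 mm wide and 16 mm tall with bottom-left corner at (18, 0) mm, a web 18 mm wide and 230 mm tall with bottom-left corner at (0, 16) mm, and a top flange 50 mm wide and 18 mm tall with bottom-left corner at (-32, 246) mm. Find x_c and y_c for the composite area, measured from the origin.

x_c = 29.95 mm, y_c = 109.60 mm

bottom flange: A = 135 × 16 = 2160.00, centroid at (85.50, 8.00).
web: A = 18 × 230 = 4140.00, centroid at (9.00, 131.00).
top flange: A = 50 × 18 = 900.00, centroid at (-7.00, 255.00).
ΣA = 7200.00 mm²
ΣAx_c = (2160.00)(85.50) + (4140.00)(9.00) + (900.00)(-7.00) = 215640.00 mm³
ΣAy_c = (2160.00)(8.00) + (4140.00)(131.00) + (900.00)(255.00) = 789120.00 mm³
x_c = 215640.00 / 7200.00 = 29.95 mm
y_c = 789120.00 / 7200.00 = 109.60 mm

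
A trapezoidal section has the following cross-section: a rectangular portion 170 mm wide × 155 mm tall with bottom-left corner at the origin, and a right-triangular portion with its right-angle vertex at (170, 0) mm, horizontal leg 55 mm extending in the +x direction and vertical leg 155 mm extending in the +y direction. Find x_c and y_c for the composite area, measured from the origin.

x_c = 99.39 mm, y_c = 73.90 mm

rectangular portion: A = 170 × 155 = 26350.00, centroid at (85.00, 77.50).
triangular portion: A = ½·55·155 = 4262.50, centroid at (188.33, 51.67).
ΣA = 30612.50 mm²
ΣAx_c = (26350.00)(85.00) + (4262.50)(188.33) = 3042520.83 mm³
ΣAy_c = (26350.00)(77.50) + (4262.50)(51.67) = 2262354.17 mm³
x_c = 3042520.83 / 30612.50 = 99.39 mm
y_c = 2262354.17 / 30612.50 = 73.90 mm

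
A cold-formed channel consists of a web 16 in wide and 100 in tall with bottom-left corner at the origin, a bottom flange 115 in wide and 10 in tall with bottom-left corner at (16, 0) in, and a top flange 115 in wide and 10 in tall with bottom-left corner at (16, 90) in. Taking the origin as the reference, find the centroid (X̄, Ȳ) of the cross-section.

web: A = 16 × 100 = 1600.00, centroid at (8.00, 50.00).
bottom flange: A = 115 × 10 = 1150.00, centroid at (73.50, 5.00).
top flange: A = 115 × 10 = 1150.00, centroid at (73.50, 95.00).
ΣA = 3900.00 in², ΣAX̄ = 181850.00 in³, ΣAȲ = 195000.00 in³.
X̄ = 181850.00/3900.00 = 46.63 in; Ȳ = 195000.00/3900.00 = 50.00 in.

X̄ = 46.63 in, Ȳ = 50.00 in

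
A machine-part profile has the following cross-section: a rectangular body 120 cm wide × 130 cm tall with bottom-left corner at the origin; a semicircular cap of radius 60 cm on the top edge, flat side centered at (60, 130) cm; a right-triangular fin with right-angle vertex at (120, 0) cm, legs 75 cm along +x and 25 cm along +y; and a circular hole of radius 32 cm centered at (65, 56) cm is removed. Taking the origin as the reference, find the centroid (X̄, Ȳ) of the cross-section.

rectangular body: A = 120 × 130 = 15600.00, centroid at (60.00, 65.00).
semicircular top: A = ½π·60² = 5654.87, centroid at (60.00, 155.46).
triangular fin: A = ½·75·25 = 937.50, centroid at (145.00, 8.33).
hole: A = −π·32² = -3216.99, centroid at (65.00, 56.00).
ΣA = 18975.38 cm², ΣAX̄ = 1202125.10 cm³, ΣAȲ = 1720793.69 cm³.
X̄ = 1202125.10/18975.38 = 63.35 cm; Ȳ = 1720793.69/18975.38 = 90.69 cm.

X̄ = 63.35 cm, Ȳ = 90.69 cm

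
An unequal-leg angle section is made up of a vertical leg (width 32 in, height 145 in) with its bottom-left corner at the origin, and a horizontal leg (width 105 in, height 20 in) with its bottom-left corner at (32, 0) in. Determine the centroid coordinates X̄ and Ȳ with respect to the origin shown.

vertical leg: A = 32 × 145 = 4640.00, centroid at (16.00, 72.50).
horizontal leg: A = 105 × 20 = 2100.00, centroid at (84.50, 10.00).
ΣA = 6740.00 in²
ΣAX̄ = (4640.00)(16.00) + (2100.00)(84.50) = 251690.00 in³
ΣAȲ = (4640.00)(72.50) + (2100.00)(10.00) = 357400.00 in³
X̄ = 251690.00 / 6740.00 = 37.34 in
Ȳ = 357400.00 / 6740.00 = 53.03 in

X̄ = 37.34 in, Ȳ = 53.03 in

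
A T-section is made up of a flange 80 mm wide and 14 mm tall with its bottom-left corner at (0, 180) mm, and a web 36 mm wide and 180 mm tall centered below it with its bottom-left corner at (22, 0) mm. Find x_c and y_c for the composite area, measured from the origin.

web: A = 36 × 180 = 6480.00, centroid at (40.00, 90.00).
flange: A = 80 × 14 = 1120.00, centroid at (40.00, 187.00).
ΣA = 7600.00 mm²
ΣAx_c = (6480.00)(40.00) + (1120.00)(40.00) = 304000.00 mm³
ΣAy_c = (6480.00)(90.00) + (1120.00)(187.00) = 792640.00 mm³
x_c = 304000.00 / 7600.00 = 40.00 mm
y_c = 792640.00 / 7600.00 = 104.29 mm

x_c = 40.00 mm, y_c = 104.29 mm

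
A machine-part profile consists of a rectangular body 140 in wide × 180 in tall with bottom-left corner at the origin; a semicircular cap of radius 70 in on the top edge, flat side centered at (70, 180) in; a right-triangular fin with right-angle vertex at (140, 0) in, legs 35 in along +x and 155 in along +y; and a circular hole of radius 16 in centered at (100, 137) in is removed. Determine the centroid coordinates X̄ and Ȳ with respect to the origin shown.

rectangular body: A = 140 × 180 = 25200.00, centroid at (70.00, 90.00).
semicircular top: A = ½π·70² = 7696.90, centroid at (70.00, 209.71).
triangular fin: A = ½·35·155 = 2712.50, centroid at (151.67, 51.67).
hole: A = −π·16² = -804.25, centroid at (100.00, 137.00).
ΣA = 34805.15 in², ΣAX̄ = 2633754.20 in³, ΣAȲ = 3912072.92 in³.
X̄ = 2633754.20/34805.15 = 75.67 in; Ȳ = 3912072.92/34805.15 = 112.40 in.

X̄ = 75.67 in, Ȳ = 112.40 in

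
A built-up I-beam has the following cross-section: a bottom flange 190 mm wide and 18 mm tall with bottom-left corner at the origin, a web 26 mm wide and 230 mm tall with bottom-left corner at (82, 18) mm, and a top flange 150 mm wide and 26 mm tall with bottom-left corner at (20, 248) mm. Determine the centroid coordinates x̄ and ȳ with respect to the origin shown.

bottom flange: A = 190 × 18 = 3420.00, centroid at (95.00, 9.00).
web: A = 26 × 230 = 5980.00, centroid at (95.00, 133.00).
top flange: A = 150 × 26 = 3900.00, centroid at (95.00, 261.00).
ΣA = 13300.00 mm²
ΣAx̄ = (3420.00)(95.00) + (5980.00)(95.00) + (3900.00)(95.00) = 1263500.00 mm³
ΣAȳ = (3420.00)(9.00) + (5980.00)(133.00) + (3900.00)(261.00) = 1844020.00 mm³
x̄ = 1263500.00 / 13300.00 = 95.00 mm
ȳ = 1844020.00 / 13300.00 = 138.65 mm

x̄ = 95.00 mm, ȳ = 138.65 mm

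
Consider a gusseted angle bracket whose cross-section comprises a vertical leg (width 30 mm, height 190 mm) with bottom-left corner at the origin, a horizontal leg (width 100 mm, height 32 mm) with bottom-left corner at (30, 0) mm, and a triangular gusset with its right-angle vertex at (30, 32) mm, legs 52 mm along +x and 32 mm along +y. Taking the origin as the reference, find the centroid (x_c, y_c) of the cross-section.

vertical leg: A = 30 × 190 = 5700.00, centroid at (15.00, 95.00).
horizontal leg: A = 100 × 32 = 3200.00, centroid at (80.00, 16.00).
gusset: A = ½·52·32 = 832.00, centroid at (47.33, 42.67).
ΣA = 9732.00 mm², ΣAx_c = 380881.33 mm³, ΣAy_c = 628198.67 mm³.
x_c = 380881.33/9732.00 = 39.14 mm; y_c = 628198.67/9732.00 = 64.55 mm.

x_c = 39.14 mm, y_c = 64.55 mm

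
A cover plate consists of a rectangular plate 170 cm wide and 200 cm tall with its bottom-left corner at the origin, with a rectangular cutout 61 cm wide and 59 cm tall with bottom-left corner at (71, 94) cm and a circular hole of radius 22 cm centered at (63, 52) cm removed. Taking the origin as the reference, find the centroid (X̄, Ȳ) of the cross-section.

X̄ = 84.10 cm, Ȳ = 99.60 cm

plate: A = 170 × 200 = 34000.00, centroid at (85.00, 100.00).
hole 1: A = −(61 × 59) = -3599.00, centroid at (101.50, 123.50).
hole 2: A = −π·22² = -1520.53, centroid at (63.00, 52.00).
ΣA = 28880.47 cm²
ΣAX̄ = (34000.00)(85.00) + (-3599.00)(101.50) + (-1520.53)(63.00) = 2428908.06 cm³
ΣAȲ = (34000.00)(100.00) + (-3599.00)(123.50) + (-1520.53)(52.00) = 2876455.90 cm³
X̄ = 2428908.06 / 28880.47 = 84.10 cm
Ȳ = 2876455.90 / 28880.47 = 99.60 cm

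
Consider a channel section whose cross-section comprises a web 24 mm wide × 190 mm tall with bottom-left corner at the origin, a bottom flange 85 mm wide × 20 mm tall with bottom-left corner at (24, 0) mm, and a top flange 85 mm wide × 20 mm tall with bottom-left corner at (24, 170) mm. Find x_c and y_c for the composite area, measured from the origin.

web: A = 24 × 190 = 4560.00, centroid at (12.00, 95.00).
bottom flange: A = 85 × 20 = 1700.00, centroid at (66.50, 10.00).
top flange: A = 85 × 20 = 1700.00, centroid at (66.50, 180.00).
ΣA = 7960.00 mm²
ΣAx_c = (4560.00)(12.00) + (1700.00)(66.50) + (1700.00)(66.50) = 280820.00 mm³
ΣAy_c = (4560.00)(95.00) + (1700.00)(10.00) + (1700.00)(180.00) = 756200.00 mm³
x_c = 280820.00 / 7960.00 = 35.28 mm
y_c = 756200.00 / 7960.00 = 95.00 mm

x_c = 35.28 mm, y_c = 95.00 mm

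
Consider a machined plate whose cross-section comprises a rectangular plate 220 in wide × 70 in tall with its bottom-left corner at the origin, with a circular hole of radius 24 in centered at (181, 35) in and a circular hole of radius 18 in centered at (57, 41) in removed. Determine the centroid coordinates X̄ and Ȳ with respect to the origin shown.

X̄ = 104.07 in, Ȳ = 34.51 in

plate: A = 220 × 70 = 15400.00, centroid at (110.00, 35.00).
hole 1: A = −π·24² = -1809.56, centroid at (181.00, 35.00).
hole 2: A = −π·18² = -1017.88, centroid at (57.00, 41.00).
ΣA = 12572.57 in², ΣAX̄ = 1308451.18 in³, ΣAȲ = 433932.58 in³.
X̄ = 1308451.18/12572.57 = 104.07 in; Ȳ = 433932.58/12572.57 = 34.51 in.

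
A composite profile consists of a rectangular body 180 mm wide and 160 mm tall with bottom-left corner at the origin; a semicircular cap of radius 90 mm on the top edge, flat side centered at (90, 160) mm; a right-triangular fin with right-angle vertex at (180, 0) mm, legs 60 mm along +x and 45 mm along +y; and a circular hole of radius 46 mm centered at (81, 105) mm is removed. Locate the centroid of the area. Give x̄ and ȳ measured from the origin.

x̄ = 95.75 mm, ȳ = 114.50 mm

rectangular body: A = 180 × 160 = 28800.00, centroid at (90.00, 80.00).
semicircular top: A = ½π·90² = 12723.45, centroid at (90.00, 198.20).
triangular fin: A = ½·60·45 = 1350.00, centroid at (200.00, 15.00).
hole: A = −π·46² = -6647.61, centroid at (81.00, 105.00).
ΣA = 36225.84 mm²
ΣAx̄ = (28800.00)(90.00) + (12723.45)(90.00) + (1350.00)(200.00) + (-6647.61)(81.00) = 3468654.11 mm³
ΣAȳ = (28800.00)(80.00) + (12723.45)(198.20) + (1350.00)(15.00) + (-6647.61)(105.00) = 4148002.98 mm³
x̄ = 3468654.11 / 36225.84 = 95.75 mm
ȳ = 4148002.98 / 36225.84 = 114.50 mm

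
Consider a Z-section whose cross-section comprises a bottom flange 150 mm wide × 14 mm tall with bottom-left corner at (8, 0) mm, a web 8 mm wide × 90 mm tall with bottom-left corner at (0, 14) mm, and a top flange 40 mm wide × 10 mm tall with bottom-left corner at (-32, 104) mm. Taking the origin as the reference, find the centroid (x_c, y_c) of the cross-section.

x_c = 53.53 mm, y_c = 31.30 mm

bottom flange: A = 150 × 14 = 2100.00, centroid at (83.00, 7.00).
web: A = 8 × 90 = 720.00, centroid at (4.00, 59.00).
top flange: A = 40 × 10 = 400.00, centroid at (-12.00, 109.00).
ΣA = 3220.00 mm², ΣAx_c = 172380.00 mm³, ΣAy_c = 100780.00 mm³.
x_c = 172380.00/3220.00 = 53.53 mm; y_c = 100780.00/3220.00 = 31.30 mm.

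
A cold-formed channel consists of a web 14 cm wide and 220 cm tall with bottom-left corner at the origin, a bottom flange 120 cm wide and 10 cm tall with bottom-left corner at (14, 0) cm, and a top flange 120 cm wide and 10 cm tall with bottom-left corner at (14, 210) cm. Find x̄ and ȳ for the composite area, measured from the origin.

Part | A | x̄ᵢ | ȳᵢ | A·x̄ᵢ | A·ȳᵢ
web | 3080.00 | 7.00 | 110.00 | 21560.00 | 338800.00
bottom flange | 1200.00 | 74.00 | 5.00 | 88800.00 | 6000.00
top flange | 1200.00 | 74.00 | 215.00 | 88800.00 | 258000.00
Σ | 5480.00 |  |  | 199160.00 | 602800.00
x̄ = 199160.00 / 5480.00 = 36.34 cm
ȳ = 602800.00 / 5480.00 = 110.00 cm

x̄ = 36.34 cm, ȳ = 110.00 cm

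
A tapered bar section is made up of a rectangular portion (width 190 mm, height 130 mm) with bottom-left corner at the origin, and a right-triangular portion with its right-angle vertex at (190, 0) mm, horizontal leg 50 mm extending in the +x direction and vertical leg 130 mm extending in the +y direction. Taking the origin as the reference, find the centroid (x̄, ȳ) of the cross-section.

Part | A | x̄ᵢ | ȳᵢ | A·x̄ᵢ | A·ȳᵢ
rectangular portion | 24700.00 | 95.00 | 65.00 | 2346500.00 | 1605500.00
triangular portion | 3250.00 | 206.67 | 43.33 | 671666.67 | 140833.33
Σ | 27950.00 |  |  | 3018166.67 | 1746333.33
x̄ = 3018166.67 / 27950.00 = 107.98 mm
ȳ = 1746333.33 / 27950.00 = 62.48 mm

x̄ = 107.98 mm, ȳ = 62.48 mm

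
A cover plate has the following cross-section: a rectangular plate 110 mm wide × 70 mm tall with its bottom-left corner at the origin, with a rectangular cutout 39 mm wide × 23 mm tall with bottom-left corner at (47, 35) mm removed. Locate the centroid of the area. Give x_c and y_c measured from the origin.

plate: A = 110 × 70 = 7700.00, centroid at (55.00, 35.00).
hole: A = −(39 × 23) = -897.00, centroid at (66.50, 46.50).
ΣA = 6803.00 mm²
ΣAx_c = (7700.00)(55.00) + (-897.00)(66.50) = 363849.50 mm³
ΣAy_c = (7700.00)(35.00) + (-897.00)(46.50) = 227789.50 mm³
x_c = 363849.50 / 6803.00 = 53.48 mm
y_c = 227789.50 / 6803.00 = 33.48 mm

x_c = 53.48 mm, y_c = 33.48 mm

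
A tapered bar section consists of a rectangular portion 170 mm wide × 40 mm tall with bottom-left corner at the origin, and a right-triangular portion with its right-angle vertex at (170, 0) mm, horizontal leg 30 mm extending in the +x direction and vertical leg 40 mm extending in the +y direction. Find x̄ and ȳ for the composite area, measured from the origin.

x̄ = 92.70 mm, ȳ = 19.46 mm

Part | A | x̄ᵢ | ȳᵢ | A·x̄ᵢ | A·ȳᵢ
rectangular portion | 6800.00 | 85.00 | 20.00 | 578000.00 | 136000.00
triangular portion | 600.00 | 180.00 | 13.33 | 108000.00 | 8000.00
Σ | 7400.00 |  |  | 686000.00 | 144000.00
x̄ = 686000.00 / 7400.00 = 92.70 mm
ȳ = 144000.00 / 7400.00 = 19.46 mm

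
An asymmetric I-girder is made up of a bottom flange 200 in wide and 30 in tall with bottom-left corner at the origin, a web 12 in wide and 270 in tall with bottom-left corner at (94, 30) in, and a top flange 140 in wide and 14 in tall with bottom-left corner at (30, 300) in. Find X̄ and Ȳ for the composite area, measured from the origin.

X̄ = 100.00 in, Ȳ = 109.49 in

bottom flange: A = 200 × 30 = 6000.00, centroid at (100.00, 15.00).
web: A = 12 × 270 = 3240.00, centroid at (100.00, 165.00).
top flange: A = 140 × 14 = 1960.00, centroid at (100.00, 307.00).
ΣA = 11200.00 in²
ΣAX̄ = (6000.00)(100.00) + (3240.00)(100.00) + (1960.00)(100.00) = 1120000.00 in³
ΣAȲ = (6000.00)(15.00) + (3240.00)(165.00) + (1960.00)(307.00) = 1226320.00 in³
X̄ = 1120000.00 / 11200.00 = 100.00 in
Ȳ = 1226320.00 / 11200.00 = 109.49 in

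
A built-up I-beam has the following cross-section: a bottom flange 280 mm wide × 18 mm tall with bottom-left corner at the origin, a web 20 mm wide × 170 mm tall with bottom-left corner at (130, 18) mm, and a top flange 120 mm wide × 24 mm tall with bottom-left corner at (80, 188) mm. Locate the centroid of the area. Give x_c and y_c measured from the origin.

bottom flange: A = 280 × 18 = 5040.00, centroid at (140.00, 9.00).
web: A = 20 × 170 = 3400.00, centroid at (140.00, 103.00).
top flange: A = 120 × 24 = 2880.00, centroid at (140.00, 200.00).
ΣA = 11320.00 mm²
ΣAx_c = (5040.00)(140.00) + (3400.00)(140.00) + (2880.00)(140.00) = 1584800.00 mm³
ΣAy_c = (5040.00)(9.00) + (3400.00)(103.00) + (2880.00)(200.00) = 971560.00 mm³
x_c = 1584800.00 / 11320.00 = 140.00 mm
y_c = 971560.00 / 11320.00 = 85.83 mm

x_c = 140.00 mm, y_c = 85.83 mm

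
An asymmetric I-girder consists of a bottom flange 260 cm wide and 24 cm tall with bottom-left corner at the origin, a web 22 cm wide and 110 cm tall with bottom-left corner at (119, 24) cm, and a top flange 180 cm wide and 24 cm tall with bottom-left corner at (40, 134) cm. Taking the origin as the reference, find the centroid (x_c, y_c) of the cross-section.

x_c = 130.00 cm, y_c = 69.09 cm

bottom flange: A = 260 × 24 = 6240.00, centroid at (130.00, 12.00).
web: A = 22 × 110 = 2420.00, centroid at (130.00, 79.00).
top flange: A = 180 × 24 = 4320.00, centroid at (130.00, 146.00).
ΣA = 12980.00 cm², ΣAx_c = 1687400.00 cm³, ΣAy_c = 896780.00 cm³.
x_c = 1687400.00/12980.00 = 130.00 cm; y_c = 896780.00/12980.00 = 69.09 cm.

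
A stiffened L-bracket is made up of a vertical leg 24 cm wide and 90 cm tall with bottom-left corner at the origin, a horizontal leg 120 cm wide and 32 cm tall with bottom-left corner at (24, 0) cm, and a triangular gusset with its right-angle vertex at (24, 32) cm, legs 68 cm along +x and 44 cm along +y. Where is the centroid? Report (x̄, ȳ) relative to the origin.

x̄ = 55.80 cm, ȳ = 30.48 cm

vertical leg: A = 24 × 90 = 2160.00, centroid at (12.00, 45.00).
horizontal leg: A = 120 × 32 = 3840.00, centroid at (84.00, 16.00).
gusset: A = ½·68·44 = 1496.00, centroid at (46.67, 46.67).
ΣA = 7496.00 cm²
ΣAx̄ = (2160.00)(12.00) + (3840.00)(84.00) + (1496.00)(46.67) = 418293.33 cm³
ΣAȳ = (2160.00)(45.00) + (3840.00)(16.00) + (1496.00)(46.67) = 228453.33 cm³
x̄ = 418293.33 / 7496.00 = 55.80 cm
ȳ = 228453.33 / 7496.00 = 30.48 cm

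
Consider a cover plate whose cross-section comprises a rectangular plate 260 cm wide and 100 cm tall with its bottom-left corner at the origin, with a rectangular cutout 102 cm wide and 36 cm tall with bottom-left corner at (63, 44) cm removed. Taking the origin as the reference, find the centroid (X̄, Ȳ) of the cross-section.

plate: A = 260 × 100 = 26000.00, centroid at (130.00, 50.00).
hole: A = −(102 × 36) = -3672.00, centroid at (114.00, 62.00).
ΣA = 22328.00 cm²
ΣAX̄ = (26000.00)(130.00) + (-3672.00)(114.00) = 2961392.00 cm³
ΣAȲ = (26000.00)(50.00) + (-3672.00)(62.00) = 1072336.00 cm³
X̄ = 2961392.00 / 22328.00 = 132.63 cm
Ȳ = 1072336.00 / 22328.00 = 48.03 cm

X̄ = 132.63 cm, Ȳ = 48.03 cm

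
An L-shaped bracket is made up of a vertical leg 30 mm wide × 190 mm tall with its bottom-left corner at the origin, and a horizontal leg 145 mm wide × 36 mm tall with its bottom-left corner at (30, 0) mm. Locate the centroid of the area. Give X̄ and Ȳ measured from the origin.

vertical leg: A = 30 × 190 = 5700.00, centroid at (15.00, 95.00).
horizontal leg: A = 145 × 36 = 5220.00, centroid at (102.50, 18.00).
ΣA = 10920.00 mm², ΣAX̄ = 620550.00 mm³, ΣAȲ = 635460.00 mm³.
X̄ = 620550.00/10920.00 = 56.83 mm; Ȳ = 635460.00/10920.00 = 58.19 mm.

X̄ = 56.83 mm, Ȳ = 58.19 mm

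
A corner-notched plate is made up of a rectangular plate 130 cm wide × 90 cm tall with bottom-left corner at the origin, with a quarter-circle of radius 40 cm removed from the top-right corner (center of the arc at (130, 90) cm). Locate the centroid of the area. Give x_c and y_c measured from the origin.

Part | A | x̄ᵢ | ȳᵢ | A·x̄ᵢ | A·ȳᵢ
plate | 11700.00 | 65.00 | 45.00 | 760500.00 | 526500.00
removed quarter-circle | -1256.64 | 113.02 | 73.02 | -142029.48 | -91764.00
Σ | 10443.36 |  |  | 618470.52 | 434736.00
x_c = 618470.52 / 10443.36 = 59.22 cm
y_c = 434736.00 / 10443.36 = 41.63 cm

x_c = 59.22 cm, y_c = 41.63 cm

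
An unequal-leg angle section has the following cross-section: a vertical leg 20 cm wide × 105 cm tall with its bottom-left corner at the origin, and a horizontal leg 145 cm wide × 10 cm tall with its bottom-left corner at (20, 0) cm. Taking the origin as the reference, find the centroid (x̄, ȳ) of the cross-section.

vertical leg: A = 20 × 105 = 2100.00, centroid at (10.00, 52.50).
horizontal leg: A = 145 × 10 = 1450.00, centroid at (92.50, 5.00).
ΣA = 3550.00 cm², ΣAx̄ = 155125.00 cm³, ΣAȳ = 117500.00 cm³.
x̄ = 155125.00/3550.00 = 43.70 cm; ȳ = 117500.00/3550.00 = 33.10 cm.

x̄ = 43.70 cm, ȳ = 33.10 cm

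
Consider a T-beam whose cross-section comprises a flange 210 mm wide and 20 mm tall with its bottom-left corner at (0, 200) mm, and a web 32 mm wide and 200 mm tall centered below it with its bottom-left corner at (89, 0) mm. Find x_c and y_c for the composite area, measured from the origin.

web: A = 32 × 200 = 6400.00, centroid at (105.00, 100.00).
flange: A = 210 × 20 = 4200.00, centroid at (105.00, 210.00).
ΣA = 10600.00 mm²
ΣAx_c = (6400.00)(105.00) + (4200.00)(105.00) = 1113000.00 mm³
ΣAy_c = (6400.00)(100.00) + (4200.00)(210.00) = 1522000.00 mm³
x_c = 1113000.00 / 10600.00 = 105.00 mm
y_c = 1522000.00 / 10600.00 = 143.58 mm

x_c = 105.00 mm, y_c = 143.58 mm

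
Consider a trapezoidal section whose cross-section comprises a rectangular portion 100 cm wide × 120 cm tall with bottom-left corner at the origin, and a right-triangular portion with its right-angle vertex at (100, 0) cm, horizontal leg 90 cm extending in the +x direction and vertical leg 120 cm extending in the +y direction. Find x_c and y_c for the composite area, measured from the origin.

rectangular portion: A = 100 × 120 = 12000.00, centroid at (50.00, 60.00).
triangular portion: A = ½·90·120 = 5400.00, centroid at (130.00, 40.00).
ΣA = 17400.00 cm², ΣAx_c = 1302000.00 cm³, ΣAy_c = 936000.00 cm³.
x_c = 1302000.00/17400.00 = 74.83 cm; y_c = 936000.00/17400.00 = 53.79 cm.

x_c = 74.83 cm, y_c = 53.79 cm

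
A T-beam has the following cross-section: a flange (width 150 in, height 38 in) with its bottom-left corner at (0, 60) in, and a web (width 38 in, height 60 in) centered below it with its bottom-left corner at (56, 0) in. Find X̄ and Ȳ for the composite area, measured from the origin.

Part | A | x̄ᵢ | ȳᵢ | A·x̄ᵢ | A·ȳᵢ
web | 2280.00 | 75.00 | 30.00 | 171000.00 | 68400.00
flange | 5700.00 | 75.00 | 79.00 | 427500.00 | 450300.00
Σ | 7980.00 |  |  | 598500.00 | 518700.00
X̄ = 598500.00 / 7980.00 = 75.00 in
Ȳ = 518700.00 / 7980.00 = 65.00 in

X̄ = 75.00 in, Ȳ = 65.00 in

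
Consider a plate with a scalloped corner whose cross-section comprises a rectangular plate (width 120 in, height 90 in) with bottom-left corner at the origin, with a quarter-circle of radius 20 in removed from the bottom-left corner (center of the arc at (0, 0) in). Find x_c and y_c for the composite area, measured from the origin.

x_c = 61.54 in, y_c = 46.09 in

Part | A | x̄ᵢ | ȳᵢ | A·x̄ᵢ | A·ȳᵢ
plate | 10800.00 | 60.00 | 45.00 | 648000.00 | 486000.00
removed quarter-circle | -314.16 | 8.49 | 8.49 | -2666.67 | -2666.67
Σ | 10485.84 |  |  | 645333.33 | 483333.33
x_c = 645333.33 / 10485.84 = 61.54 in
y_c = 483333.33 / 10485.84 = 46.09 in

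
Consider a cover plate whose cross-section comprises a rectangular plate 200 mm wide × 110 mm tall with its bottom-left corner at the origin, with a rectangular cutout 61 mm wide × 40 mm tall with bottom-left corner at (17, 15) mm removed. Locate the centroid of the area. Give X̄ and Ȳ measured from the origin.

plate: A = 200 × 110 = 22000.00, centroid at (100.00, 55.00).
hole: A = −(61 × 40) = -2440.00, centroid at (47.50, 35.00).
ΣA = 19560.00 mm²
ΣAX̄ = (22000.00)(100.00) + (-2440.00)(47.50) = 2084100.00 mm³
ΣAȲ = (22000.00)(55.00) + (-2440.00)(35.00) = 1124600.00 mm³
X̄ = 2084100.00 / 19560.00 = 106.55 mm
Ȳ = 1124600.00 / 19560.00 = 57.49 mm

X̄ = 106.55 mm, Ȳ = 57.49 mm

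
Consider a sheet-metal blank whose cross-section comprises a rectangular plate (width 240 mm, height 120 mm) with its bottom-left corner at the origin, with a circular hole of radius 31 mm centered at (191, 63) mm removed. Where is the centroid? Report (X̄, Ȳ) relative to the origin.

X̄ = 111.69 mm, Ȳ = 59.65 mm

plate: A = 240 × 120 = 28800.00, centroid at (120.00, 60.00).
hole: A = −π·31² = -3019.07, centroid at (191.00, 63.00).
ΣA = 25780.93 mm², ΣAX̄ = 2879357.53 mm³, ΣAȲ = 1537798.56 mm³.
X̄ = 2879357.53/25780.93 = 111.69 mm; Ȳ = 1537798.56/25780.93 = 59.65 mm.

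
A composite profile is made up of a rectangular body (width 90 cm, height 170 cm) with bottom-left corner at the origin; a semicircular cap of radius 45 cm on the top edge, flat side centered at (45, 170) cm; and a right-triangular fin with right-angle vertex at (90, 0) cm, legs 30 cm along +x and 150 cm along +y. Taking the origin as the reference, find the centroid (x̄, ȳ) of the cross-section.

x̄ = 50.97 cm, ȳ = 97.17 cm

rectangular body: A = 90 × 170 = 15300.00, centroid at (45.00, 85.00).
semicircular top: A = ½π·45² = 3180.86, centroid at (45.00, 189.10).
triangular fin: A = ½·30·150 = 2250.00, centroid at (100.00, 50.00).
ΣA = 20730.86 cm², ΣAx̄ = 1056638.82 cm³, ΣAȳ = 2014496.64 cm³.
x̄ = 1056638.82/20730.86 = 50.97 cm; ȳ = 2014496.64/20730.86 = 97.17 cm.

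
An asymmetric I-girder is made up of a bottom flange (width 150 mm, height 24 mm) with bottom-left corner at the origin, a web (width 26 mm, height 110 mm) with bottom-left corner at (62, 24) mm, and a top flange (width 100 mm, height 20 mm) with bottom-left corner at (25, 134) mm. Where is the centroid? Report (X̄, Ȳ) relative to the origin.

bottom flange: A = 150 × 24 = 3600.00, centroid at (75.00, 12.00).
web: A = 26 × 110 = 2860.00, centroid at (75.00, 79.00).
top flange: A = 100 × 20 = 2000.00, centroid at (75.00, 144.00).
ΣA = 8460.00 mm²
ΣAX̄ = (3600.00)(75.00) + (2860.00)(75.00) + (2000.00)(75.00) = 634500.00 mm³
ΣAȲ = (3600.00)(12.00) + (2860.00)(79.00) + (2000.00)(144.00) = 557140.00 mm³
X̄ = 634500.00 / 8460.00 = 75.00 mm
Ȳ = 557140.00 / 8460.00 = 65.86 mm

X̄ = 75.00 mm, Ȳ = 65.86 mm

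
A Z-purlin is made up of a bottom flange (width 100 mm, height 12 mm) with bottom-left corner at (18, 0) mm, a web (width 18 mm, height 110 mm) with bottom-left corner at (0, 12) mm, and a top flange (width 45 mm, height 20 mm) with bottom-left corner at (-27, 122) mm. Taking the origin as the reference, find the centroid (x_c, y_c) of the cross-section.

x_c = 23.38 mm, y_c = 63.40 mm

Part | A | x̄ᵢ | ȳᵢ | A·x̄ᵢ | A·ȳᵢ
bottom flange | 1200.00 | 68.00 | 6.00 | 81600.00 | 7200.00
web | 1980.00 | 9.00 | 67.00 | 17820.00 | 132660.00
top flange | 900.00 | -4.50 | 132.00 | -4050.00 | 118800.00
Σ | 4080.00 |  |  | 95370.00 | 258660.00
x_c = 95370.00 / 4080.00 = 23.38 mm
y_c = 258660.00 / 4080.00 = 63.40 mm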